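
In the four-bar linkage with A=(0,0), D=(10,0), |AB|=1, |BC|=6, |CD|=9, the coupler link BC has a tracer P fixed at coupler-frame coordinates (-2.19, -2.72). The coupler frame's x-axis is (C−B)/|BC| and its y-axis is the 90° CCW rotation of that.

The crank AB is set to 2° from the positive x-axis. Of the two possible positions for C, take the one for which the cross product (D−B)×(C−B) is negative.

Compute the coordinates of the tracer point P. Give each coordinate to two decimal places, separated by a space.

-2.29 1.21

A=(0,0), D=(10.00,0)
B = A + 1.00·(cos2°, sin2°) = (0.9994, 0.0349)
|BD| = 9.0007
circle(B,6.00) ∩ circle(D,9.00): a=2.0005, h=5.6567
  candidates: C₊=(3.0218,5.6838) cross=50.914; C₋=(2.9780,-5.6295) cross=-50.914
  mode - wants cross < 0 → take C=(2.9780,-5.6295) (cross=-50.914)
ex = (C−B)/|BC| = (0.3298,-0.9441); ey = (0.9441,0.3298)
P = B + -2.19·ex + -2.72·ey = (-2.2906,1.2054)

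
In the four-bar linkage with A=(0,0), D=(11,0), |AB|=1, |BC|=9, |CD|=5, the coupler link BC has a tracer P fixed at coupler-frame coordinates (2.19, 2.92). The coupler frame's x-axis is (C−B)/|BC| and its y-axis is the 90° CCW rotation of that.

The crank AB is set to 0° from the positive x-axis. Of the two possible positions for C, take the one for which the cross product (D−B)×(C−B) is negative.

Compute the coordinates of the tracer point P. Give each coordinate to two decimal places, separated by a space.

A=(0,0), D=(11.00,0)
B = A + 1.00·(cos0°, sin0°) = (1.0000, 0.0000)
|BD| = 10.0000
circle(B,9.00) ∩ circle(D,5.00): a=7.8000, h=4.4900
  candidates: C₊=(8.8000,4.4900) cross=44.900; C₋=(8.8000,-4.4900) cross=-44.900
  mode - wants cross < 0 → take C=(8.8000,-4.4900) (cross=-44.900)
ex = (C−B)/|BC| = (0.8667,-0.4989); ey = (0.4989,0.8667)
P = B + 2.19·ex + 2.92·ey = (4.3548,1.4381)

4.35 1.44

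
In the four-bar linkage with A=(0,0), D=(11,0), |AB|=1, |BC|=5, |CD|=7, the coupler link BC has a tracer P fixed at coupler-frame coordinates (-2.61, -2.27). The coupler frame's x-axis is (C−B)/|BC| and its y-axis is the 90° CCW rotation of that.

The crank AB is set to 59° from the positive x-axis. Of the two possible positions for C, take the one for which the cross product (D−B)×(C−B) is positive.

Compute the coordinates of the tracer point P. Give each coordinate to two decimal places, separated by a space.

A=(0,0), D=(11.00,0)
B = A + 1.00·(cos59°, sin59°) = (0.5150, 0.8572)
|BD| = 10.5199
circle(B,5.00) ∩ circle(D,7.00): a=4.1193, h=2.8340
  candidates: C₊=(4.8515,3.3461) cross=29.813; C₋=(4.3897,-2.3030) cross=-29.813
  mode + wants cross > 0 → take C=(4.8515,3.3461) (cross=29.813)
ex = (C−B)/|BC| = (0.8673,0.4978); ey = (-0.4978,0.8673)
P = B + -2.61·ex + -2.27·ey = (-0.6186,-2.4108)

-0.62 -2.41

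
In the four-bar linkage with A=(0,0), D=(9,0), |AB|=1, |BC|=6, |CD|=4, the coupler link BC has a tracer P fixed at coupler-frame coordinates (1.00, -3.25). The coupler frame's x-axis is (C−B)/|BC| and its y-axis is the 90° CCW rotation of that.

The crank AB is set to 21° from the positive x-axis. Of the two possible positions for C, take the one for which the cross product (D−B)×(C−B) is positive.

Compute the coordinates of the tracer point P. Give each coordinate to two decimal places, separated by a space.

A=(0,0), D=(9.00,0)
B = A + 1.00·(cos21°, sin21°) = (0.9336, 0.3584)
|BD| = 8.0744
circle(B,6.00) ∩ circle(D,4.00): a=5.2757, h=2.8578
  candidates: C₊=(6.3309,2.9792) cross=23.075; C₋=(6.0772,-2.7308) cross=-23.075
  mode + wants cross > 0 → take C=(6.3309,2.9792) (cross=23.075)
ex = (C−B)/|BC| = (0.8996,0.4368); ey = (-0.4368,0.8996)
P = B + 1.00·ex + -3.25·ey = (3.2528,-2.1284)

3.25 -2.13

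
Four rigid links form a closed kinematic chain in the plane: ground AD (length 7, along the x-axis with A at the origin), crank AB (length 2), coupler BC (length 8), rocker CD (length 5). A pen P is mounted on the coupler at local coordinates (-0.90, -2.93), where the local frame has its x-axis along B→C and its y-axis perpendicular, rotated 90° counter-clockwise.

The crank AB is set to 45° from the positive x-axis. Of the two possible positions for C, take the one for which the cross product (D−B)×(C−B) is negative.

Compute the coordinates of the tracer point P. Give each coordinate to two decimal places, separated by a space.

A=(0,0), D=(7.00,0)
B = A + 2.00·(cos45°, sin45°) = (1.4142, 1.4142)
|BD| = 5.7620
circle(B,8.00) ∩ circle(D,5.00): a=6.2652, h=4.9746
  candidates: C₊=(8.7088,4.6989) cross=28.664; C₋=(6.2669,-4.9460) cross=-28.664
  mode - wants cross < 0 → take C=(6.2669,-4.9460) (cross=-28.664)
ex = (C−B)/|BC| = (0.6066,-0.7950); ey = (0.7950,0.6066)
P = B + -0.90·ex + -2.93·ey = (-1.4611,0.3525)

-1.46 0.35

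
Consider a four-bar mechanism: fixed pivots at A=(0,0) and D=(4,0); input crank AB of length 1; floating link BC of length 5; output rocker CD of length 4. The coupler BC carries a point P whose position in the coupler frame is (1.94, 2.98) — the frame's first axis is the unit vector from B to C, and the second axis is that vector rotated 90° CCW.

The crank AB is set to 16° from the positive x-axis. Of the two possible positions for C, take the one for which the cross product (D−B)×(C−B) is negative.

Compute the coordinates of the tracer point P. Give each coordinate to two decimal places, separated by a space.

4.52 0.19

A=(0,0), D=(4.00,0)
B = A + 1.00·(cos16°, sin16°) = (0.9613, 0.2756)
|BD| = 3.0512
circle(B,5.00) ∩ circle(D,4.00): a=3.0004, h=3.9997
  candidates: C₊=(4.3107,3.9879) cross=12.204; C₋=(3.5881,-3.9787) cross=-12.204
  mode - wants cross < 0 → take C=(3.5881,-3.9787) (cross=-12.204)
ex = (C−B)/|BC| = (0.5254,-0.8509); ey = (0.8509,0.5254)
P = B + 1.94·ex + 2.98·ey = (4.5161,0.1905)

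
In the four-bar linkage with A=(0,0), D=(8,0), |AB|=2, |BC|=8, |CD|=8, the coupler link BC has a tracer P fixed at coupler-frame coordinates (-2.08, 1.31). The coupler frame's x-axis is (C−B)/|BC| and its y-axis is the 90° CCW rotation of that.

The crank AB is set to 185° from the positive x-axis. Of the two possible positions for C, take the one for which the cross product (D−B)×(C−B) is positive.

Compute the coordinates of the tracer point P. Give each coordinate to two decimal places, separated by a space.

-4.30 -1.02

A=(0,0), D=(8.00,0)
B = A + 2.00·(cos185°, sin185°) = (-1.9924, -0.1743)
|BD| = 9.9939
circle(B,8.00) ∩ circle(D,8.00): a=4.9970, h=6.2474
  candidates: C₊=(2.8948,6.1593) cross=62.436; C₋=(3.1128,-6.3336) cross=-62.436
  mode + wants cross > 0 → take C=(2.8948,6.1593) (cross=62.436)
ex = (C−B)/|BC| = (0.6109,0.7917); ey = (-0.7917,0.6109)
P = B + -2.08·ex + 1.31·ey = (-4.3002,-1.0208)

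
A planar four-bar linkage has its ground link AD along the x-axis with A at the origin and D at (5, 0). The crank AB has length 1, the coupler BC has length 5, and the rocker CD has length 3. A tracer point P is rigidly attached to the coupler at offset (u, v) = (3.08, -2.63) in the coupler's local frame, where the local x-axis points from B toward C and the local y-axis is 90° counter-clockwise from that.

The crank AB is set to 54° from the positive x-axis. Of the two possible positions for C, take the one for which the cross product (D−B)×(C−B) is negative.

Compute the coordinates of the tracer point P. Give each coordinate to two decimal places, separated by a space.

A=(0,0), D=(5.00,0)
B = A + 1.00·(cos54°, sin54°) = (0.5878, 0.8090)
|BD| = 4.4858
circle(B,5.00) ∩ circle(D,3.00): a=4.0263, h=2.9646
  candidates: C₊=(5.0827,2.9989) cross=13.299; C₋=(4.0134,-2.8331) cross=-13.299
  mode - wants cross < 0 → take C=(4.0134,-2.8331) (cross=-13.299)
ex = (C−B)/|BC| = (0.6851,-0.7284); ey = (0.7284,0.6851)
P = B + 3.08·ex + -2.63·ey = (0.7822,-3.2364)

0.78 -3.24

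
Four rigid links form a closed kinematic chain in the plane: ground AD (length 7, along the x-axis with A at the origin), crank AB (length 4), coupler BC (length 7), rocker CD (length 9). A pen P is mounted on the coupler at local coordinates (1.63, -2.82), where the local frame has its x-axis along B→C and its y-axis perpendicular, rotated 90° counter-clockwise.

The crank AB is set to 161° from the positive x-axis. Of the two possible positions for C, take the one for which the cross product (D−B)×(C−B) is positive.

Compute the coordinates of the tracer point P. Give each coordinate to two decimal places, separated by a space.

-0.59 0.67

A=(0,0), D=(7.00,0)
B = A + 4.00·(cos161°, sin161°) = (-3.7821, 1.3023)
|BD| = 10.8604
circle(B,7.00) ∩ circle(D,9.00): a=3.9570, h=5.7743
  candidates: C₊=(0.8387,6.5604) cross=62.711; C₋=(-0.5460,-4.9048) cross=-62.711
  mode + wants cross > 0 → take C=(0.8387,6.5604) (cross=62.711)
ex = (C−B)/|BC| = (0.6601,0.7512); ey = (-0.7512,0.6601)
P = B + 1.63·ex + -2.82·ey = (-0.5878,0.6651)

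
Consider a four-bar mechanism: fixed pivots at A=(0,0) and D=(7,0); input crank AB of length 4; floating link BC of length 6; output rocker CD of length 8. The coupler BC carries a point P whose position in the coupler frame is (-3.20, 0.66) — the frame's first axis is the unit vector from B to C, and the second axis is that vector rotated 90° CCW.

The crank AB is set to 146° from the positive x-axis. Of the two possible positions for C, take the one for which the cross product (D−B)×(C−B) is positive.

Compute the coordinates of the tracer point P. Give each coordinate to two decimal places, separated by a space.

A=(0,0), D=(7.00,0)
B = A + 4.00·(cos146°, sin146°) = (-3.3162, 2.2368)
|BD| = 10.5559
circle(B,6.00) ∩ circle(D,8.00): a=3.9517, h=4.5149
  candidates: C₊=(1.5025,5.8118) cross=47.659; C₋=(-0.4109,-3.0130) cross=-47.659
  mode + wants cross > 0 → take C=(1.5025,5.8118) (cross=47.659)
ex = (C−B)/|BC| = (0.8031,0.5958); ey = (-0.5958,0.8031)
P = B + -3.20·ex + 0.66·ey = (-6.2793,0.8601)

-6.28 0.86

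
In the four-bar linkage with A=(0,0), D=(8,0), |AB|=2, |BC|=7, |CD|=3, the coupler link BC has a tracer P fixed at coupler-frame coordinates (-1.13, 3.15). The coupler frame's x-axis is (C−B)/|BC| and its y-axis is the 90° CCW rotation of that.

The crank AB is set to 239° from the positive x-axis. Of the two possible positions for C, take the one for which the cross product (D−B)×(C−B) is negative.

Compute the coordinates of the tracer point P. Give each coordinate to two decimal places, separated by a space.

A=(0,0), D=(8.00,0)
B = A + 2.00·(cos239°, sin239°) = (-1.0301, -1.7143)
|BD| = 9.1914
circle(B,7.00) ∩ circle(D,3.00): a=6.7716, h=1.7734
  candidates: C₊=(5.2920,1.2910) cross=16.300; C₋=(5.9535,-2.1936) cross=-16.300
  mode - wants cross < 0 → take C=(5.9535,-2.1936) (cross=-16.300)
ex = (C−B)/|BC| = (0.9977,-0.0685); ey = (0.0685,0.9977)
P = B + -1.13·ex + 3.15·ey = (-1.9418,1.5056)

-1.94 1.51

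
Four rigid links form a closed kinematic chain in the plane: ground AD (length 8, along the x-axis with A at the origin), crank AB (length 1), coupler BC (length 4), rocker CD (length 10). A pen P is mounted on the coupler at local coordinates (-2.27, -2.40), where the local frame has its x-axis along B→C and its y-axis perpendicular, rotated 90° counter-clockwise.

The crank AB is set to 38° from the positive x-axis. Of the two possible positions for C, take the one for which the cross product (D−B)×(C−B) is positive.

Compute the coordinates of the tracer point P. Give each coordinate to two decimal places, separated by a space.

A=(0,0), D=(8.00,0)
B = A + 1.00·(cos38°, sin38°) = (0.7880, 0.6157)
|BD| = 7.2382
circle(B,4.00) ∩ circle(D,10.00): a=-2.1834, h=3.3515
  candidates: C₊=(-1.1024,4.1407) cross=24.259; C₋=(-1.6726,-2.5380) cross=-24.259
  mode + wants cross > 0 → take C=(-1.1024,4.1407) (cross=24.259)
ex = (C−B)/|BC| = (-0.4726,0.8813); ey = (-0.8813,-0.4726)
P = B + -2.27·ex + -2.40·ey = (3.9759,-0.2506)

3.98 -0.25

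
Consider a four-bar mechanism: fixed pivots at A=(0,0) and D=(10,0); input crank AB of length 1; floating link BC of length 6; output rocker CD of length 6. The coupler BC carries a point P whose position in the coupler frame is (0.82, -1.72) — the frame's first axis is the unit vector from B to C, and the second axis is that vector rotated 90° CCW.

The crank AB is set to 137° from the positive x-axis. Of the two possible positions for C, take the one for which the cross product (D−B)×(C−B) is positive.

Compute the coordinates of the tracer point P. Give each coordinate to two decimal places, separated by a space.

A=(0,0), D=(10.00,0)
B = A + 1.00·(cos137°, sin137°) = (-0.7314, 0.6820)
|BD| = 10.7530
circle(B,6.00) ∩ circle(D,6.00): a=5.3765, h=2.6633
  candidates: C₊=(4.8032,2.9989) cross=28.639; C₋=(4.4654,-2.3170) cross=-28.639
  mode + wants cross > 0 → take C=(4.8032,2.9989) (cross=28.639)
ex = (C−B)/|BC| = (0.9224,0.3862); ey = (-0.3862,0.9224)
P = B + 0.82·ex + -1.72·ey = (0.6892,-0.5879)

0.69 -0.59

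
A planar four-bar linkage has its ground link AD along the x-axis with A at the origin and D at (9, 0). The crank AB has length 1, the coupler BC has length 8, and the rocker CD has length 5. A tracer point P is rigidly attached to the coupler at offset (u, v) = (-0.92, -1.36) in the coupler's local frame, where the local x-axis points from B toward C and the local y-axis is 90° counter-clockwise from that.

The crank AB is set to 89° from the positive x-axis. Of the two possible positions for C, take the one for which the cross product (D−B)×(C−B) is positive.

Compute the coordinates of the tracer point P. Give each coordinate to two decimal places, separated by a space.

A=(0,0), D=(9.00,0)
B = A + 1.00·(cos89°, sin89°) = (0.0175, 0.9998)
|BD| = 9.0380
circle(B,8.00) ∩ circle(D,5.00): a=6.6766, h=4.4072
  candidates: C₊=(7.1406,4.6414) cross=39.832; C₋=(6.1655,-4.1189) cross=-39.832
  mode + wants cross > 0 → take C=(7.1406,4.6414) (cross=39.832)
ex = (C−B)/|BC| = (0.8904,0.4552); ey = (-0.4552,0.8904)
P = B + -0.92·ex + -1.36·ey = (-0.1826,-0.6299)

-0.18 -0.63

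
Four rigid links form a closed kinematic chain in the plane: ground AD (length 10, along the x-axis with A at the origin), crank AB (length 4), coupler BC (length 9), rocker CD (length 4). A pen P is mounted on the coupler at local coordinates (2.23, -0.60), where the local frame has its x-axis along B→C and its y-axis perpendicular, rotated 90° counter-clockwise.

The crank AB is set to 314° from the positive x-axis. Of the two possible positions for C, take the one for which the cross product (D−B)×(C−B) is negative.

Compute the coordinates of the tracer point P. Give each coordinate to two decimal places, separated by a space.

4.95 -3.65

A=(0,0), D=(10.00,0)
B = A + 4.00·(cos314°, sin314°) = (2.7786, -2.8774)
|BD| = 7.7735
circle(B,9.00) ∩ circle(D,4.00): a=8.0676, h=3.9892
  candidates: C₊=(8.7966,3.8147) cross=31.010; C₋=(11.7498,-3.5970) cross=-31.010
  mode - wants cross < 0 → take C=(11.7498,-3.5970) (cross=-31.010)
ex = (C−B)/|BC| = (0.9968,-0.0800); ey = (0.0800,0.9968)
P = B + 2.23·ex + -0.60·ey = (4.9535,-3.6537)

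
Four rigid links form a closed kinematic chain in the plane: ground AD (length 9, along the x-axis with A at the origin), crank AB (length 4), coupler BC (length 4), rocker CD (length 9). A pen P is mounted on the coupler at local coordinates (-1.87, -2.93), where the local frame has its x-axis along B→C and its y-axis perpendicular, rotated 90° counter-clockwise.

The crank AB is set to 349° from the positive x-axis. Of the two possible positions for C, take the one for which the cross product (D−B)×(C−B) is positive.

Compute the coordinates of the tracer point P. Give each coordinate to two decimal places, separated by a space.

6.32 1.76

A=(0,0), D=(9.00,0)
B = A + 4.00·(cos349°, sin349°) = (3.9265, -0.7632)
|BD| = 5.1306
circle(B,4.00) ∩ circle(D,9.00): a=-3.7693, h=1.3389
  candidates: C₊=(-0.0000,0.0000) cross=6.869; C₋=(0.3983,-2.6479) cross=-6.869
  mode + wants cross > 0 → take C=(-0.0000,0.0000) (cross=6.869)
ex = (C−B)/|BC| = (-0.9816,0.1908); ey = (-0.1908,-0.9816)
P = B + -1.87·ex + -2.93·ey = (6.3212,1.7561)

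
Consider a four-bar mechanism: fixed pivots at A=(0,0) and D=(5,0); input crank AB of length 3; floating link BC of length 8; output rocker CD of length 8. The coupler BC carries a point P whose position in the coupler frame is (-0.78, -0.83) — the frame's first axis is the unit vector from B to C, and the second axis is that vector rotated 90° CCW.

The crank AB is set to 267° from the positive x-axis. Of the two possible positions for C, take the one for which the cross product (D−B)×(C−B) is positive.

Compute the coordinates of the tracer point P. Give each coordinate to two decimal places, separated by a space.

A=(0,0), D=(5.00,0)
B = A + 3.00·(cos267°, sin267°) = (-0.1570, -2.9959)
|BD| = 5.9641
circle(B,8.00) ∩ circle(D,8.00): a=2.9820, h=7.4234
  candidates: C₊=(-1.3075,4.9210) cross=44.274; C₋=(6.1505,-7.9168) cross=-44.274
  mode + wants cross > 0 → take C=(-1.3075,4.9210) (cross=44.274)
ex = (C−B)/|BC| = (-0.1438,0.9896); ey = (-0.9896,-0.1438)
P = B + -0.78·ex + -0.83·ey = (0.7765,-3.6484)

0.78 -3.65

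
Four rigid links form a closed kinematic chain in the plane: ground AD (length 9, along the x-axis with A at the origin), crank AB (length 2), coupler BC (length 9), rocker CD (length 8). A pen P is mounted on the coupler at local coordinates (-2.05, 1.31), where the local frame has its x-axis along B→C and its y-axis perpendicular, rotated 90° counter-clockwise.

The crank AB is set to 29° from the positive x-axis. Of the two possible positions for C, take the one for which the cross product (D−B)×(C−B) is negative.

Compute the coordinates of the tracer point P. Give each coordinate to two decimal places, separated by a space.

A=(0,0), D=(9.00,0)
B = A + 2.00·(cos29°, sin29°) = (1.7492, 0.9696)
|BD| = 7.3153
circle(B,9.00) ∩ circle(D,8.00): a=4.8196, h=7.6008
  candidates: C₊=(7.5338,7.8645) cross=55.602; C₋=(5.5189,-7.2029) cross=-55.602
  mode - wants cross < 0 → take C=(5.5189,-7.2029) (cross=-55.602)
ex = (C−B)/|BC| = (0.4188,-0.9081); ey = (0.9081,0.4188)
P = B + -2.05·ex + 1.31·ey = (2.0802,3.3798)

2.08 3.38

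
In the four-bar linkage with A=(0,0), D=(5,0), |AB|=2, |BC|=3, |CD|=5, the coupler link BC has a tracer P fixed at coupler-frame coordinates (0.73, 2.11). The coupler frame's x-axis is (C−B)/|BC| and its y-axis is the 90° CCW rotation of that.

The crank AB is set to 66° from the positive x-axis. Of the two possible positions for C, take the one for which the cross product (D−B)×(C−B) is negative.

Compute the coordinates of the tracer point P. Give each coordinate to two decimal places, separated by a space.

A=(0,0), D=(5.00,0)
B = A + 2.00·(cos66°, sin66°) = (0.8135, 1.8271)
|BD| = 4.5679
circle(B,3.00) ∩ circle(D,5.00): a=0.5326, h=2.9524
  candidates: C₊=(2.4825,4.3200) cross=13.486; C₋=(0.1207,-1.0918) cross=-13.486
  mode - wants cross < 0 → take C=(0.1207,-1.0918) (cross=-13.486)
ex = (C−B)/|BC| = (-0.2309,-0.9730); ey = (0.9730,-0.2309)
P = B + 0.73·ex + 2.11·ey = (2.6979,0.6295)

2.70 0.63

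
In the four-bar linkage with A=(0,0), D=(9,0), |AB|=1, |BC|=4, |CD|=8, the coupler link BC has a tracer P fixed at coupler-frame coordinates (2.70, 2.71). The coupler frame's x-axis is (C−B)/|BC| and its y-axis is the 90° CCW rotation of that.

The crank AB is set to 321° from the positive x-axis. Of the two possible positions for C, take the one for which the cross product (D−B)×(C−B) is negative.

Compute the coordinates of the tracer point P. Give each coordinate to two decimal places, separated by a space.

A=(0,0), D=(9.00,0)
B = A + 1.00·(cos321°, sin321°) = (0.7771, -0.6293)
|BD| = 8.2469
circle(B,4.00) ∩ circle(D,8.00): a=1.2133, h=3.8116
  candidates: C₊=(1.6960,3.2637) cross=31.434; C₋=(2.2777,-4.3372) cross=-31.434
  mode - wants cross < 0 → take C=(2.2777,-4.3372) (cross=-31.434)
ex = (C−B)/|BC| = (0.3751,-0.9270); ey = (0.9270,0.3751)
P = B + 2.70·ex + 2.71·ey = (4.3021,-2.1155)

4.30 -2.12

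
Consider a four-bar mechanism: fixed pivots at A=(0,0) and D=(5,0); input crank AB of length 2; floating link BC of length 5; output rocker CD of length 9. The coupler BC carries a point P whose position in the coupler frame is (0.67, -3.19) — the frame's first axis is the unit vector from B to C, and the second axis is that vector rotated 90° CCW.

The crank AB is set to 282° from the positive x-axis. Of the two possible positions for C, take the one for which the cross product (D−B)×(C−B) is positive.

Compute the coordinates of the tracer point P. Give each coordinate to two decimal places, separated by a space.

A=(0,0), D=(5.00,0)
B = A + 2.00·(cos282°, sin282°) = (0.4158, -1.9563)
|BD| = 4.9842
circle(B,5.00) ∩ circle(D,9.00): a=-3.1257, h=3.9025
  candidates: C₊=(-3.9908,0.4062) cross=19.451; C₋=(-0.9273,-6.7725) cross=-19.451
  mode + wants cross > 0 → take C=(-3.9908,0.4062) (cross=19.451)
ex = (C−B)/|BC| = (-0.8813,0.4725); ey = (-0.4725,-0.8813)
P = B + 0.67·ex + -3.19·ey = (1.3326,1.1717)

1.33 1.17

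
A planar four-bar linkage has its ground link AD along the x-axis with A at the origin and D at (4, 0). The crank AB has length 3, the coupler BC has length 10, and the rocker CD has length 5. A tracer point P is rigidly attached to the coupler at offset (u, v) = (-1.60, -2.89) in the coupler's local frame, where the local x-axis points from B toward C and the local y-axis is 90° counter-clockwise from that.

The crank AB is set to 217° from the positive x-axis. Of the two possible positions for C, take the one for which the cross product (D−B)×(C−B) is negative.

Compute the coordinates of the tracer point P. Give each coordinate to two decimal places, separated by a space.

A=(0,0), D=(4.00,0)
B = A + 3.00·(cos217°, sin217°) = (-2.3959, -1.8054)
|BD| = 6.6458
circle(B,10.00) ∩ circle(D,5.00): a=8.9655, h=4.4293
  candidates: C₊=(5.0292,4.8929) cross=29.437; C₋=(7.4358,-3.6326) cross=-29.437
  mode - wants cross < 0 → take C=(7.4358,-3.6326) (cross=-29.437)
ex = (C−B)/|BC| = (0.9832,-0.1827); ey = (0.1827,0.9832)
P = B + -1.60·ex + -2.89·ey = (-4.4970,-4.3545)

-4.50 -4.35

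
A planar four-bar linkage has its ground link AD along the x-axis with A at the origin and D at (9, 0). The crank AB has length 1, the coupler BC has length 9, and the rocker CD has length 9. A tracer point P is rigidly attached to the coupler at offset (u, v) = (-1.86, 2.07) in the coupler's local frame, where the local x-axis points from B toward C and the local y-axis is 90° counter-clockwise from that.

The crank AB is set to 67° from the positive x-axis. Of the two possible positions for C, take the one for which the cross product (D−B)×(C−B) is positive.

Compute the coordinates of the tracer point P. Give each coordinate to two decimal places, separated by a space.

A=(0,0), D=(9.00,0)
B = A + 1.00·(cos67°, sin67°) = (0.3907, 0.9205)
|BD| = 8.6583
circle(B,9.00) ∩ circle(D,9.00): a=4.3292, h=7.8904
  candidates: C₊=(5.5342,8.3059) cross=68.318; C₋=(3.8565,-7.3854) cross=-68.318
  mode + wants cross > 0 → take C=(5.5342,8.3059) (cross=68.318)
ex = (C−B)/|BC| = (0.5715,0.8206); ey = (-0.8206,0.5715)
P = B + -1.86·ex + 2.07·ey = (-2.3709,0.5772)

-2.37 0.58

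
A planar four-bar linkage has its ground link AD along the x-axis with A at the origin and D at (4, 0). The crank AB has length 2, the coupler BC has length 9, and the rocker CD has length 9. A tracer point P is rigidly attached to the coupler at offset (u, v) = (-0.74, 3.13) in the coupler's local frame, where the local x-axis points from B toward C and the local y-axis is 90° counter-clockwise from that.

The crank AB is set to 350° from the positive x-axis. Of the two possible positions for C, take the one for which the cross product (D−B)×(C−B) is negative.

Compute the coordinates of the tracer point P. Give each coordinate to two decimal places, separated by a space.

4.77 1.24

A=(0,0), D=(4.00,0)
B = A + 2.00·(cos350°, sin350°) = (1.9696, -0.3473)
|BD| = 2.0599
circle(B,9.00) ∩ circle(D,9.00): a=1.0299, h=8.9409
  candidates: C₊=(1.4774,8.6392) cross=18.417; C₋=(4.4922,-8.9865) cross=-18.417
  mode - wants cross < 0 → take C=(4.4922,-8.9865) (cross=-18.417)
ex = (C−B)/|BC| = (0.2803,-0.9599); ey = (0.9599,0.2803)
P = B + -0.74·ex + 3.13·ey = (4.7667,1.2404)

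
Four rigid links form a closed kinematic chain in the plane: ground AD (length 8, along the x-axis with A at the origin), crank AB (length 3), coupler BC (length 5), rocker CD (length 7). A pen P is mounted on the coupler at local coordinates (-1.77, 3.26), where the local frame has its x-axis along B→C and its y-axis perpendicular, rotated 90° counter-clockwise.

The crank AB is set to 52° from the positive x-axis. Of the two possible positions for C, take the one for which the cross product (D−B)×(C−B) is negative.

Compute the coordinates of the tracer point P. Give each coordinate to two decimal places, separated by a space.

5.22 3.91

A=(0,0), D=(8.00,0)
B = A + 3.00·(cos52°, sin52°) = (1.8470, 2.3640)
|BD| = 6.5915
circle(B,5.00) ∩ circle(D,7.00): a=1.4752, h=4.7774
  candidates: C₊=(4.9375,6.2945) cross=31.490; C₋=(1.5107,-2.6246) cross=-31.490
  mode - wants cross < 0 → take C=(1.5107,-2.6246) (cross=-31.490)
ex = (C−B)/|BC| = (-0.0673,-0.9977); ey = (0.9977,-0.0673)
P = B + -1.77·ex + 3.26·ey = (5.2187,3.9108)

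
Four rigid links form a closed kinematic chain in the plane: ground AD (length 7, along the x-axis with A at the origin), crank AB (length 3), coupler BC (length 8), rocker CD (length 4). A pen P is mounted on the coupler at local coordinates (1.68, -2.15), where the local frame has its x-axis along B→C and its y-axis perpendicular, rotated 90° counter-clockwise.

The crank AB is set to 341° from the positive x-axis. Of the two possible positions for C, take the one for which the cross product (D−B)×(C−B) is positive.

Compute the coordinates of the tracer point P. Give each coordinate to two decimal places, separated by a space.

A=(0,0), D=(7.00,0)
B = A + 3.00·(cos341°, sin341°) = (2.8366, -0.9767)
|BD| = 4.2765
circle(B,8.00) ∩ circle(D,4.00): a=7.7503, h=1.9830
  candidates: C₊=(9.9292,2.7240) cross=8.480; C₋=(10.8349,-1.1372) cross=-8.480
  mode + wants cross > 0 → take C=(9.9292,2.7240) (cross=8.480)
ex = (C−B)/|BC| = (0.8866,0.4626); ey = (-0.4626,0.8866)
P = B + 1.68·ex + -2.15·ey = (5.3206,-2.1057)

5.32 -2.11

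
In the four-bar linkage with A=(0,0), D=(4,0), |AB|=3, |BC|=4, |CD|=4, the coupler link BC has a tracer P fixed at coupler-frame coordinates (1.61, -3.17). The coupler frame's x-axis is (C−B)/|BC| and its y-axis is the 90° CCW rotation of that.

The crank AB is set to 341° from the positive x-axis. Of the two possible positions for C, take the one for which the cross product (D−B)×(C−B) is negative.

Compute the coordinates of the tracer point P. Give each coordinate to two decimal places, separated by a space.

2.09 -4.45

A=(0,0), D=(4.00,0)
B = A + 3.00·(cos341°, sin341°) = (2.8366, -0.9767)
|BD| = 1.5191
circle(B,4.00) ∩ circle(D,4.00): a=0.7595, h=3.9272
  candidates: C₊=(0.8932,2.5195) cross=5.966; C₋=(5.9433,-3.4962) cross=-5.966
  mode - wants cross < 0 → take C=(5.9433,-3.4962) (cross=-5.966)
ex = (C−B)/|BC| = (0.7767,-0.6299); ey = (0.6299,0.7767)
P = B + 1.61·ex + -3.17·ey = (2.0903,-4.4529)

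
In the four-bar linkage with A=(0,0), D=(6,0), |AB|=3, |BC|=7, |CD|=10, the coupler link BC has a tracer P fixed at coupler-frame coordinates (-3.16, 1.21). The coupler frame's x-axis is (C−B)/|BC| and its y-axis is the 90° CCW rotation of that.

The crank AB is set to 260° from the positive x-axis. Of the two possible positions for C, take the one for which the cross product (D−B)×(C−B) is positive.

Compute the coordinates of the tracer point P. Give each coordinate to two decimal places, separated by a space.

-0.33 -6.33

A=(0,0), D=(6.00,0)
B = A + 3.00·(cos260°, sin260°) = (-0.5209, -2.9544)
|BD| = 7.1590
circle(B,7.00) ∩ circle(D,10.00): a=0.0176, h=7.0000
  candidates: C₊=(-3.3938,3.4289) cross=50.113; C₋=(2.3838,-9.3233) cross=-50.113
  mode + wants cross > 0 → take C=(-3.3938,3.4289) (cross=50.113)
ex = (C−B)/|BC| = (-0.4104,0.9119); ey = (-0.9119,-0.4104)
P = B + -3.16·ex + 1.21·ey = (-0.3275,-6.3326)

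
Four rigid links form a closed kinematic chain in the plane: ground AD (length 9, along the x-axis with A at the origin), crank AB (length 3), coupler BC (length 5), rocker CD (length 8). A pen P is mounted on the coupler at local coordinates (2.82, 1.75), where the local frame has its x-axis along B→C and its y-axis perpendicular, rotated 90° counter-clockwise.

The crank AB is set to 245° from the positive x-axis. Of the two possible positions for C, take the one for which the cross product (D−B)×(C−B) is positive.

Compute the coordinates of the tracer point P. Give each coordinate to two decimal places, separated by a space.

A=(0,0), D=(9.00,0)
B = A + 3.00·(cos245°, sin245°) = (-1.2679, -2.7189)
|BD| = 10.6217
circle(B,5.00) ∩ circle(D,8.00): a=3.4750, h=3.5950
  candidates: C₊=(1.1711,1.6459) cross=38.186; C₋=(3.0116,-5.3047) cross=-38.186
  mode + wants cross > 0 → take C=(1.1711,1.6459) (cross=38.186)
ex = (C−B)/|BC| = (0.4878,0.8730); ey = (-0.8730,0.4878)
P = B + 2.82·ex + 1.75·ey = (-1.4199,0.5965)

-1.42 0.60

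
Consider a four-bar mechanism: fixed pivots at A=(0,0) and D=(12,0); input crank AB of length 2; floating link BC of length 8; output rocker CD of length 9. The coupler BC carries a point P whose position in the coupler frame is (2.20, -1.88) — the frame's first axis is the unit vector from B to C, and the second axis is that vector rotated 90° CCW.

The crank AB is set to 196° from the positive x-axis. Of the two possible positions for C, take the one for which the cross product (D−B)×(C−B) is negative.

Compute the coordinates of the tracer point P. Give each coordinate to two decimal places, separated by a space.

A=(0,0), D=(12.00,0)
B = A + 2.00·(cos196°, sin196°) = (-1.9225, -0.5513)
|BD| = 13.9334
circle(B,8.00) ∩ circle(D,9.00): a=6.3567, h=4.8572
  candidates: C₊=(4.2370,4.5537) cross=67.678; C₋=(4.6213,-5.1532) cross=-67.678
  mode - wants cross < 0 → take C=(4.6213,-5.1532) (cross=-67.678)
ex = (C−B)/|BC| = (0.8180,-0.5752); ey = (0.5752,0.8180)
P = B + 2.20·ex + -1.88·ey = (-1.2044,-3.3546)

-1.20 -3.35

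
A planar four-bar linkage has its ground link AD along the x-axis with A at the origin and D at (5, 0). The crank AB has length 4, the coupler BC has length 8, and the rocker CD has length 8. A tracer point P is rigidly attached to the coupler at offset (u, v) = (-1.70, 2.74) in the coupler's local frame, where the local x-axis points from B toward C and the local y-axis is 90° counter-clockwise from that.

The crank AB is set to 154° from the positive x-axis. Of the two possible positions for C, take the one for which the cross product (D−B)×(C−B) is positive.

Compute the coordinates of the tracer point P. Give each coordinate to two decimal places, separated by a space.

-6.74 2.48

A=(0,0), D=(5.00,0)
B = A + 4.00·(cos154°, sin154°) = (-3.5952, 1.7535)
|BD| = 8.7722
circle(B,8.00) ∩ circle(D,8.00): a=4.3861, h=6.6904
  candidates: C₊=(2.0398,7.4322) cross=58.690; C₋=(-0.6349,-5.6787) cross=-58.690
  mode + wants cross > 0 → take C=(2.0398,7.4322) (cross=58.690)
ex = (C−B)/|BC| = (0.7044,0.7098); ey = (-0.7098,0.7044)
P = B + -1.70·ex + 2.74·ey = (-6.7375,2.4767)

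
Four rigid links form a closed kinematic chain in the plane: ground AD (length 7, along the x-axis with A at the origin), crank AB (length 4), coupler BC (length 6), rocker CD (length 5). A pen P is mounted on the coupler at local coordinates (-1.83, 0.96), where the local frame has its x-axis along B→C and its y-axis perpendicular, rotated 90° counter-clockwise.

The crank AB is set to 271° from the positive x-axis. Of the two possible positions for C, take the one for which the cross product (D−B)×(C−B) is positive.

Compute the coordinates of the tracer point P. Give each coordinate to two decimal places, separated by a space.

-1.49 -5.35

A=(0,0), D=(7.00,0)
B = A + 4.00·(cos271°, sin271°) = (0.0698, -3.9994)
|BD| = 8.0014
circle(B,6.00) ∩ circle(D,5.00): a=4.6881, h=3.7446
  candidates: C₊=(2.2586,1.5871) cross=29.962; C₋=(6.0019,-4.8994) cross=-29.962
  mode + wants cross > 0 → take C=(2.2586,1.5871) (cross=29.962)
ex = (C−B)/|BC| = (0.3648,0.9311); ey = (-0.9311,0.3648)
P = B + -1.83·ex + 0.96·ey = (-1.4916,-5.3531)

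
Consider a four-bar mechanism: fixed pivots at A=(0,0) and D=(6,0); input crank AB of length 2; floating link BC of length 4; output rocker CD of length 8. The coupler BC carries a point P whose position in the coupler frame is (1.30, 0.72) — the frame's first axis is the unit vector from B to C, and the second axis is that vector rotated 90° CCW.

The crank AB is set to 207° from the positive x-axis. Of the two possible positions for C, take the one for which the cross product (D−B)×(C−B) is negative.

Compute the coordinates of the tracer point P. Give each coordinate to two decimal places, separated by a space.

-0.68 -1.90

A=(0,0), D=(6.00,0)
B = A + 2.00·(cos207°, sin207°) = (-1.7820, -0.9080)
|BD| = 7.8348
circle(B,4.00) ∩ circle(D,8.00): a=0.8541, h=3.9077
  candidates: C₊=(-1.3865,3.0724) cross=30.616; C₋=(-0.4808,-4.6904) cross=-30.616
  mode - wants cross < 0 → take C=(-0.4808,-4.6904) (cross=-30.616)
ex = (C−B)/|BC| = (0.3253,-0.9456); ey = (0.9456,0.3253)
P = B + 1.30·ex + 0.72·ey = (-0.6783,-1.9030)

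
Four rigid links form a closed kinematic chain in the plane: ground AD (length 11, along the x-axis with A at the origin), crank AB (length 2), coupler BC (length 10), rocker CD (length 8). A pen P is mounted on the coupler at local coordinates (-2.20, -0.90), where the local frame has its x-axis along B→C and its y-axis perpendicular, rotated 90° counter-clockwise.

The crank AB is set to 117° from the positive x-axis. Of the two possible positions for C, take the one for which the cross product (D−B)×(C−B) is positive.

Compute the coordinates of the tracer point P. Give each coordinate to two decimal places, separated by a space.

-2.27 -0.17

A=(0,0), D=(11.00,0)
B = A + 2.00·(cos117°, sin117°) = (-0.9080, 1.7820)
|BD| = 12.0406
circle(B,10.00) ∩ circle(D,8.00): a=7.5152, h=6.5971
  candidates: C₊=(7.5009,7.1942) cross=79.432; C₋=(5.5481,-5.8547) cross=-79.432
  mode + wants cross > 0 → take C=(7.5009,7.1942) (cross=79.432)
ex = (C−B)/|BC| = (0.8409,0.5412); ey = (-0.5412,0.8409)
P = B + -2.20·ex + -0.90·ey = (-2.2708,-0.1655)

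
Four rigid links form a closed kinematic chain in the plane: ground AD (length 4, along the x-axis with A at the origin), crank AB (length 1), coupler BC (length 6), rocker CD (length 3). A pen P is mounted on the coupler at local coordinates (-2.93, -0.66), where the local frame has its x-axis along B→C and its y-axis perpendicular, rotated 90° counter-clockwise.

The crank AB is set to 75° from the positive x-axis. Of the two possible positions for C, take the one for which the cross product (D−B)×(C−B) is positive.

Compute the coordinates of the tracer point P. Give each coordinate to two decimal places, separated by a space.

-2.50 -0.23

A=(0,0), D=(4.00,0)
B = A + 1.00·(cos75°, sin75°) = (0.2588, 0.9659)
|BD| = 3.8639
circle(B,6.00) ∩ circle(D,3.00): a=5.4258, h=2.5613
  candidates: C₊=(6.1527,2.0895) cross=9.896; C₋=(4.8721,-2.8704) cross=-9.896
  mode + wants cross > 0 → take C=(6.1527,2.0895) (cross=9.896)
ex = (C−B)/|BC| = (0.9823,0.1873); ey = (-0.1873,0.9823)
P = B + -2.93·ex + -0.66·ey = (-2.4958,-0.2311)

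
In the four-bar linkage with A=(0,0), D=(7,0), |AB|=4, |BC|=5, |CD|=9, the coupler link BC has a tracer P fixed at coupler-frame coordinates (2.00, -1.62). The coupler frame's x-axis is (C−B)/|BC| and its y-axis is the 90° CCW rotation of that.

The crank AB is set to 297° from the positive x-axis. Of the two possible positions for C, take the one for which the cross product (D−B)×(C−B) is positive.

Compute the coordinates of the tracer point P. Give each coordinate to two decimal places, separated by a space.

A=(0,0), D=(7.00,0)
B = A + 4.00·(cos297°, sin297°) = (1.8160, -3.5640)
|BD| = 6.2910
circle(B,5.00) ∩ circle(D,9.00): a=-1.3053, h=4.8266
  candidates: C₊=(-1.9941,-0.3262) cross=30.364; C₋=(3.4747,-8.2809) cross=-30.364
  mode + wants cross > 0 → take C=(-1.9941,-0.3262) (cross=30.364)
ex = (C−B)/|BC| = (-0.7620,0.6476); ey = (-0.6476,-0.7620)
P = B + 2.00·ex + -1.62·ey = (1.3410,-1.0344)

1.34 -1.03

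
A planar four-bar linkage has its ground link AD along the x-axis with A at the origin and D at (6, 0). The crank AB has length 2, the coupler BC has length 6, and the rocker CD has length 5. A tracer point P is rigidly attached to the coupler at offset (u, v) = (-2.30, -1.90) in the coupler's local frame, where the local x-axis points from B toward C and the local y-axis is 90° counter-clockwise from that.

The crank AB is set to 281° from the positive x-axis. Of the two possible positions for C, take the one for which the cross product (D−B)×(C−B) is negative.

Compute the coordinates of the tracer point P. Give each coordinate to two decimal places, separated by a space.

-2.56 -2.45

A=(0,0), D=(6.00,0)
B = A + 2.00·(cos281°, sin281°) = (0.3816, -1.9633)
|BD| = 5.9515
circle(B,6.00) ∩ circle(D,5.00): a=3.8999, h=4.5597
  candidates: C₊=(2.5591,3.6277) cross=27.137; C₋=(5.5673,-4.9812) cross=-27.137
  mode - wants cross < 0 → take C=(5.5673,-4.9812) (cross=-27.137)
ex = (C−B)/|BC| = (0.8643,-0.5030); ey = (0.5030,0.8643)
P = B + -2.30·ex + -1.90·ey = (-2.5619,-2.4485)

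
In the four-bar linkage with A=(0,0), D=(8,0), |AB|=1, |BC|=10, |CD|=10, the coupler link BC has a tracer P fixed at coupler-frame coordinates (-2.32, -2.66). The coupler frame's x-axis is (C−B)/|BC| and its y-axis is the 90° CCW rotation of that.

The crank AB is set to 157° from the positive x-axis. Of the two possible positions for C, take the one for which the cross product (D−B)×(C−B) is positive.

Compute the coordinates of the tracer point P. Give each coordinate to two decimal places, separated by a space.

A=(0,0), D=(8.00,0)
B = A + 1.00·(cos157°, sin157°) = (-0.9205, 0.3907)
|BD| = 8.9291
circle(B,10.00) ∩ circle(D,10.00): a=4.4645, h=8.9481
  candidates: C₊=(3.9313,9.1349) cross=79.898; C₋=(3.1482,-8.7441) cross=-79.898
  mode + wants cross > 0 → take C=(3.9313,9.1349) (cross=79.898)
ex = (C−B)/|BC| = (0.4852,0.8744); ey = (-0.8744,0.4852)
P = B + -2.32·ex + -2.66·ey = (0.2798,-2.9285)

0.28 -2.93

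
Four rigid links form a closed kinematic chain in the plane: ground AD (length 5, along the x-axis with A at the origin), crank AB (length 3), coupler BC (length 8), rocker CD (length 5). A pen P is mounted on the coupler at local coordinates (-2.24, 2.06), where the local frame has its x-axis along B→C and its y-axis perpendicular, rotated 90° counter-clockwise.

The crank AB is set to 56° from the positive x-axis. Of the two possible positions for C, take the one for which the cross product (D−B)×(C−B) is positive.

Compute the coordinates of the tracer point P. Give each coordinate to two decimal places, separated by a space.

-0.39 4.72

A=(0,0), D=(5.00,0)
B = A + 3.00·(cos56°, sin56°) = (1.6776, 2.4871)
|BD| = 4.1502
circle(B,8.00) ∩ circle(D,5.00): a=6.7737, h=4.2565
  candidates: C₊=(9.6510,1.8353) cross=17.665; C₋=(4.5494,-4.9797) cross=-17.665
  mode + wants cross > 0 → take C=(9.6510,1.8353) (cross=17.665)
ex = (C−B)/|BC| = (0.9967,-0.0815); ey = (0.0815,0.9967)
P = B + -2.24·ex + 2.06·ey = (-0.3871,4.7228)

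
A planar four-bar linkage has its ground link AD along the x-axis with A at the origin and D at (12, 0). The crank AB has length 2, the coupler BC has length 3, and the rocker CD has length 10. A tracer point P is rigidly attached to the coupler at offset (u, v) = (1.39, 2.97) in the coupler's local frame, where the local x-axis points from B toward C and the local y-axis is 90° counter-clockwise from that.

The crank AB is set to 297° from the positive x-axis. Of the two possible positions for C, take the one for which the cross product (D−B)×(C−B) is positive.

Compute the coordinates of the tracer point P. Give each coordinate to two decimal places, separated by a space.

A=(0,0), D=(12.00,0)
B = A + 2.00·(cos297°, sin297°) = (0.9080, -1.7820)
|BD| = 11.2343
circle(B,3.00) ∩ circle(D,10.00): a=1.5670, h=2.5582
  candidates: C₊=(2.0494,0.9924) cross=28.740; C₋=(2.8609,-4.0593) cross=-28.740
  mode + wants cross > 0 → take C=(2.0494,0.9924) (cross=28.740)
ex = (C−B)/|BC| = (0.3805,0.9248); ey = (-0.9248,0.3805)
P = B + 1.39·ex + 2.97·ey = (-1.3098,0.6334)

-1.31 0.63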